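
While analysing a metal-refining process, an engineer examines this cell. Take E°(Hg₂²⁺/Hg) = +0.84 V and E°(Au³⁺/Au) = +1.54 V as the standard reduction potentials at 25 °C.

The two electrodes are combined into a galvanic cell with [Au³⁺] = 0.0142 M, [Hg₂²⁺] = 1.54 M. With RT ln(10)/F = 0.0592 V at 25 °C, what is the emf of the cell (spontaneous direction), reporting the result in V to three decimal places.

+0.658 V

Au³⁺/Au is the cathode (higher E°), Hg₂²⁺/Hg the anode: E°cell = +1.54 − (+0.84) = +0.70 V, n = 6.
Overall: 2 Au³⁺(aq) + 6 Hg(l) → 2 Au(s) + 3 Hg₂²⁺(aq)
Q = [Hg₂²⁺]^3 / ([Au³⁺]^2); log Q = 4.258.
E = E° − (0.0592/n) log Q = +0.70 − (0.0592/6)(4.258) = +0.658 V.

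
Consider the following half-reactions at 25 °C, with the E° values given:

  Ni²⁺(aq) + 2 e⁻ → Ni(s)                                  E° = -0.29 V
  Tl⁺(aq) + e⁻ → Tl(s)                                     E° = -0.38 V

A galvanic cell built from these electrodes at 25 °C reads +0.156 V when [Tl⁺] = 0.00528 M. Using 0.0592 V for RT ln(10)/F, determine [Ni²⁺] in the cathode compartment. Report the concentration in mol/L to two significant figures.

Ni²⁺/Ni is the cathode, Tl⁺/Tl the anode: E°cell = +0.09 V, n = 2.
Overall reaction: Ni²⁺(aq) + 2 Tl(s) → Ni(s) + 2 Tl⁺(aq); Q = [Tl⁺]^2/[Ni²⁺]^1.
From E = E° − (0.0592/n) log Q: log Q = (E° − E)·n/0.0592 = (+0.09 − (+0.156))·2/0.0592 = -2.2297.
So 1·log[Ni²⁺] = 2·log(0.00528) − log Q = -4.5547 − (-2.2297) = -2.3250; [Ni²⁺] = 10^(-2.3250) ≈ 0.0047 M.

0.0047 M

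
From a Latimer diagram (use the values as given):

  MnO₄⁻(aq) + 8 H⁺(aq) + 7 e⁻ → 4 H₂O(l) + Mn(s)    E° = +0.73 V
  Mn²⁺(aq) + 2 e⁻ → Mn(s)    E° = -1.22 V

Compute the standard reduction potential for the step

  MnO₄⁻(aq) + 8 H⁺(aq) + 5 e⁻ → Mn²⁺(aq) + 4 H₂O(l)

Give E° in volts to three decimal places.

+1.510 V

Sequential free energies add, so n₃E°₃ = n₁E°₁ + n₂E°₂.
With n₃ = 7, and the known step contributing 2×(-1.22) V, the unknown satisfies 5·E° = 7×(+0.73) − 2×(-1.22) = +7.550.
E° = +7.550 / 5 = +1.510 V.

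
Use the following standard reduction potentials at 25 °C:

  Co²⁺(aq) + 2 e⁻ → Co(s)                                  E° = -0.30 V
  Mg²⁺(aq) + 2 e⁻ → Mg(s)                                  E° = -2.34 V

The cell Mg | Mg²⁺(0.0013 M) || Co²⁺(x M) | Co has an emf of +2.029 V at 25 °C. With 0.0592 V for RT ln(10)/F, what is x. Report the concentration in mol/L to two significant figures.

Co²⁺/Co is the cathode, Mg²⁺/Mg the anode: E°cell = +2.04 V, n = 2.
Overall reaction: Co²⁺(aq) + Mg(s) → Co(s) + Mg²⁺(aq); Q = [Mg²⁺]^1/[Co²⁺]^1.
From E = E° − (0.0592/n) log Q: log Q = (E° − E)·n/0.0592 = (+2.04 − (+2.029))·2/0.0592 = 0.3716.
So 1·log[Co²⁺] = 1·log(0.0013) − log Q = -2.8861 − (0.3716) = -3.2577; [Co²⁺] = 10^(-3.2577) ≈ 0.00055 M.

0.00055 M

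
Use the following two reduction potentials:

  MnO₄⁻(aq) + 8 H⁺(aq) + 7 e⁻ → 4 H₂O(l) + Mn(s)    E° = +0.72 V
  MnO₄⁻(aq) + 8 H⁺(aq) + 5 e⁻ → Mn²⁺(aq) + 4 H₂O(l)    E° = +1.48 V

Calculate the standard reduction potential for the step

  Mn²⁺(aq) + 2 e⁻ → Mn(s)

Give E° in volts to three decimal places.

Sequential free energies add, so n₃E°₃ = n₁E°₁ + n₂E°₂.
With n₃ = 7, and the known step contributing 5×(+1.48) V, the unknown satisfies 2·E° = 7×(+0.72) − 5×(+1.48) = -2.360.
E° = -2.360 / 2 = -1.180 V.

-1.180 V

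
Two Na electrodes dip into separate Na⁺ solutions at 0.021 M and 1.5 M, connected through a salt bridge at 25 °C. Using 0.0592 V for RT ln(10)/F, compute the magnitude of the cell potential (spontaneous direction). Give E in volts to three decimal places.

+0.110 V

For a concentration cell E°cell = 0. The 1.5 M side is the cathode (reduction is favoured where [Na⁺] is higher).
With n = 1, E = −(0.0592/1) log([Na⁺]ₐₙ/[Na⁺]꜀ₐₜ) = −(0.0592/1) log(0.021/1.5) = −(0.0592/1)(-1.854) = +0.110 V.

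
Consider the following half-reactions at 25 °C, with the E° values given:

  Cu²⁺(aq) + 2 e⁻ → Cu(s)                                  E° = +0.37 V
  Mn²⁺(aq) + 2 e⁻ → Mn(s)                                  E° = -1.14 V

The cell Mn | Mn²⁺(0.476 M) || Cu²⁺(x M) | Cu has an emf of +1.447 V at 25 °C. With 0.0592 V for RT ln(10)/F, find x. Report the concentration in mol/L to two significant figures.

0.0035 M

Cu²⁺/Cu is the cathode, Mn²⁺/Mn the anode: E°cell = +1.51 V, n = 2.
Overall reaction: Cu²⁺(aq) + Mn(s) → Cu(s) + Mn²⁺(aq); Q = [Mn²⁺]^1/[Cu²⁺]^1.
From E = E° − (0.0592/n) log Q: log Q = (E° − E)·n/0.0592 = (+1.51 − (+1.447))·2/0.0592 = 2.1284.
So 1·log[Cu²⁺] = 1·log(0.476) − log Q = -0.3224 − (2.1284) = -2.4508; [Cu²⁺] = 10^(-2.4508) ≈ 0.0035 M.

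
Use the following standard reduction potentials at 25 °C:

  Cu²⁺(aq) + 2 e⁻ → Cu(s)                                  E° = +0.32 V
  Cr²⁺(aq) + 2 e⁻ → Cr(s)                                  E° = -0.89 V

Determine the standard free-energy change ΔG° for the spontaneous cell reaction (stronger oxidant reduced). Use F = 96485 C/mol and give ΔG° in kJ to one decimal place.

Cu²⁺/Cu (E° = +0.32 V) is the cathode; Cr²⁺/Cr (E° = -0.89 V) is the anode, so E°cell = +1.21 V.
Balancing electrons gives n = 2 (lcm of 2 and 2).
ΔG° = −nFE° = −(2)(96485)(+1.21) = -233,494 J = -233.5 kJ.

-233.5 kJ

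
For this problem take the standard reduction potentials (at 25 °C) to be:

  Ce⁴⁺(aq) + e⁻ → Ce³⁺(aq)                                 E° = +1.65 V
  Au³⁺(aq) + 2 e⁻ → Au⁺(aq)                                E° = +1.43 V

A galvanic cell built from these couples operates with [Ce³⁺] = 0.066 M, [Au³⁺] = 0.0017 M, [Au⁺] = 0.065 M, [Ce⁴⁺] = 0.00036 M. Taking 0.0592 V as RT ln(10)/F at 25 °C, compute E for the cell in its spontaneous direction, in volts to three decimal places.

+0.133 V

Ce⁴⁺/Ce³⁺ is the cathode (higher E°), Au³⁺/Au⁺ the anode: E°cell = +1.65 − (+1.43) = +0.22 V, n = 2.
Overall: 2 Ce⁴⁺(aq) + Au⁺(aq) → 2 Ce³⁺(aq) + Au³⁺(aq)
Q = [Ce³⁺]^2·[Au³⁺] / ([Ce⁴⁺]^2·[Au⁺]); log Q = 2.944.
E = E° − (0.0592/n) log Q = +0.22 − (0.0592/2)(2.944) = +0.133 V.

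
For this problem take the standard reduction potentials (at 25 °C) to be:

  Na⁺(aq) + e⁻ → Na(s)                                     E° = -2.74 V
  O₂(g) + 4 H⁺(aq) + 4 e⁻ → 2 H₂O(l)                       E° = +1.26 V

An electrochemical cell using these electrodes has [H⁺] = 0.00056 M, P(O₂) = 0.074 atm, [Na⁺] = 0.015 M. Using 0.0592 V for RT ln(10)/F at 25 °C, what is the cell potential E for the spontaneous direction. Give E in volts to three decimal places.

+3.899 V

O₂/H₂O is the cathode (higher E°), Na⁺/Na the anode: E°cell = +1.26 − (-2.74) = +4.00 V, n = 4.
Overall: O₂(g) + 4 H⁺(aq) + 4 Na(s) → 2 H₂O(l) + 4 Na⁺(aq)
Q = [Na⁺]^4 / (P(O₂)·[H⁺]^4); log Q = 6.842.
E = E° − (0.0592/n) log Q = +4.00 − (0.0592/4)(6.842) = +3.899 V.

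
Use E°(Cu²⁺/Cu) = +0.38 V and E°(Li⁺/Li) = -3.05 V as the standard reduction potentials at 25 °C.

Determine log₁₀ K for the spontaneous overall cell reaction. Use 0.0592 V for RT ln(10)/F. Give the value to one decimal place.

Cathode: Cu²⁺/Cu; anode: Li⁺/Li. E°cell = +3.43 V, n = 2.
log K = nE°cell / 0.0592 = (2)(+3.43) / 0.0592 = 115.9.

115.9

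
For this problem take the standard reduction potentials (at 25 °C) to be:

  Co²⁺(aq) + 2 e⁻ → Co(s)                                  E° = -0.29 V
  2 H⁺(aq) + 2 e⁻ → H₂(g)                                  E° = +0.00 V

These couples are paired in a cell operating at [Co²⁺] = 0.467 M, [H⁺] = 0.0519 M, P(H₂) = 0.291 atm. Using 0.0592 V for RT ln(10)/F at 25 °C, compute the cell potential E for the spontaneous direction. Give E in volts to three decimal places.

H⁺/H₂ is the cathode (higher E°), Co²⁺/Co the anode: E°cell = +0.00 − (-0.29) = +0.29 V, n = 2.
Overall: 2 H⁺(aq) + Co(s) → H₂(g) + Co²⁺(aq)
Q = P(H₂)·[Co²⁺] / ([H⁺]^2); log Q = 1.703.
E = E° − (0.0592/n) log Q = +0.29 − (0.0592/2)(1.703) = +0.240 V.

+0.240 V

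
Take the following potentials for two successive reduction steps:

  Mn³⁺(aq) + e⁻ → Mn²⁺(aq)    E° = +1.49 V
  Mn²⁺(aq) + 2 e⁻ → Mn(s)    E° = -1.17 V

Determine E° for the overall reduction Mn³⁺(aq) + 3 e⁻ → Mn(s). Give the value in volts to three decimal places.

-0.283 V

Adding the free-energy changes (−nFE°) of the two steps gives −n₃FE°₃ = −n₁FE°₁ − n₂FE°₂.
E°₃ = (1×+1.49 + 2×-1.17) / 3 = (-0.850) / 3 = -0.283 V.
E° values themselves are not directly additive — weighting by electron count is essential.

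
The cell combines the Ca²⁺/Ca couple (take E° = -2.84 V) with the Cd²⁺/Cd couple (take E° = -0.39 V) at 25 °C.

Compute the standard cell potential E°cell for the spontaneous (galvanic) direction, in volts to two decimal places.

The Cd²⁺/Cd couple has the higher reduction potential, so it is the cathode; Ca²⁺/Ca is oxidised at the anode.
E°cell = E°(cathode) − E°(anode) = (-0.39) − (-2.84) = +2.45 V.

+2.45 V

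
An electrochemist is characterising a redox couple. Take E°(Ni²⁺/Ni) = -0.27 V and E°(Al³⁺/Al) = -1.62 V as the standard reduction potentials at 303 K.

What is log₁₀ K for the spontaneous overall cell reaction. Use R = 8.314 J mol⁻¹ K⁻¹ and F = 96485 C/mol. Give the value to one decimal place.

Cathode: Ni²⁺/Ni; anode: Al³⁺/Al. E°cell = (-0.27) − (-1.62) = +1.35 V, with n = 6.
ΔG° = −nFE° = −RT ln K, so ln K = nFE°/(RT) = (6)(96485)(+1.35) / ((8.314)(303)) = 310.236.
log₁₀ K = 310.236 / ln 10 = 134.7.

134.7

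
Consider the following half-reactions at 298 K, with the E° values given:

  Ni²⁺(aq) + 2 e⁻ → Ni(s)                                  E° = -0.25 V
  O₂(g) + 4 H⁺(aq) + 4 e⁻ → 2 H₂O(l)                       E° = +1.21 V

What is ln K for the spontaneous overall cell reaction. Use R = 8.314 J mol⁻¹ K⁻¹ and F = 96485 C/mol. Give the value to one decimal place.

227.4

Cathode: O₂/H₂O; anode: Ni²⁺/Ni. E°cell = (+1.21) − (-0.25) = +1.46 V, with n = 4.
ΔG° = −nFE° = −RT ln K, so ln K = nFE°/(RT) = (4)(96485)(+1.46) / ((8.314)(298)) = 227.429.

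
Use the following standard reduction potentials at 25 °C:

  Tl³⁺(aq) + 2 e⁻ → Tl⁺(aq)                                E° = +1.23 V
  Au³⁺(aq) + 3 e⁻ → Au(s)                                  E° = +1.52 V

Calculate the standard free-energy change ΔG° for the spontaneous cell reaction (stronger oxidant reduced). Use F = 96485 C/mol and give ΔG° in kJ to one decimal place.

-167.9 kJ

Au³⁺/Au (E° = +1.52 V) is the cathode; Tl³⁺/Tl⁺ (E° = +1.23 V) is the anode, so E°cell = +0.29 V.
Balancing electrons gives n = 6 (lcm of 3 and 2).
ΔG° = −nFE° = −(6)(96485)(+0.29) = -167,884 J = -167.9 kJ.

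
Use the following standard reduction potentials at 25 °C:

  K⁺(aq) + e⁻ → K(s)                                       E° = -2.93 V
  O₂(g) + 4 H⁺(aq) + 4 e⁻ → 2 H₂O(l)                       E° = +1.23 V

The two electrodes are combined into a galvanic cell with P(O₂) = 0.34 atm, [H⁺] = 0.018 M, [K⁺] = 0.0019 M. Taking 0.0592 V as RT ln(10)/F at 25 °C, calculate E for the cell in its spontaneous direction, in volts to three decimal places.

O₂/H₂O is the cathode (higher E°), K⁺/K the anode: E°cell = +1.23 − (-2.93) = +4.16 V, n = 4.
Overall: O₂(g) + 4 H⁺(aq) + 4 K(s) → 2 H₂O(l) + 4 K⁺(aq)
Q = [K⁺]^4 / (P(O₂)·[H⁺]^4); log Q = -3.438.
E = E° − (0.0592/n) log Q = +4.16 − (0.0592/4)(-3.438) = +4.211 V.

+4.211 V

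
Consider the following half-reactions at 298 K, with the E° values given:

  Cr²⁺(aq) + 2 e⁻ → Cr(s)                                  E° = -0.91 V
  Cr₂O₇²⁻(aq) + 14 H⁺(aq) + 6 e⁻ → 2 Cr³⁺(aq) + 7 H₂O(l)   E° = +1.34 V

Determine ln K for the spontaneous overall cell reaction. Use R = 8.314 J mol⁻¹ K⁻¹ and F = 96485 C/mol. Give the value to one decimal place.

Cathode: Cr₂O₇²⁻/Cr³⁺; anode: Cr²⁺/Cr. E°cell = (+1.34) − (-0.91) = +2.25 V, with n = 6.
ΔG° = −nFE° = −RT ln K, so ln K = nFE°/(RT) = (6)(96485)(+2.25) / ((8.314)(298)) = 525.735.

525.7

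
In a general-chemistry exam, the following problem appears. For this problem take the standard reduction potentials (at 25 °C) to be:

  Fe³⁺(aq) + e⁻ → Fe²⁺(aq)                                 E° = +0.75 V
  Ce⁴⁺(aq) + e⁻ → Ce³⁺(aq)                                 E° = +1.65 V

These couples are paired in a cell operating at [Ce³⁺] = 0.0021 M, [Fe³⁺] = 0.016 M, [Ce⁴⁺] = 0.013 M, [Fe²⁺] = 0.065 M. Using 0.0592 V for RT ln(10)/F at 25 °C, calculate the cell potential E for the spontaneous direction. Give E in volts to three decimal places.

+0.983 V

Ce⁴⁺/Ce³⁺ is the cathode (higher E°), Fe³⁺/Fe²⁺ the anode: E°cell = +1.65 − (+0.75) = +0.90 V, n = 1.
Overall: Ce⁴⁺(aq) + Fe²⁺(aq) → Ce³⁺(aq) + Fe³⁺(aq)
Q = [Ce³⁺]·[Fe³⁺] / ([Ce⁴⁺]·[Fe²⁺]); log Q = -1.401.
E = E° − (0.0592/n) log Q = +0.90 − (0.0592/1)(-1.401) = +0.983 V.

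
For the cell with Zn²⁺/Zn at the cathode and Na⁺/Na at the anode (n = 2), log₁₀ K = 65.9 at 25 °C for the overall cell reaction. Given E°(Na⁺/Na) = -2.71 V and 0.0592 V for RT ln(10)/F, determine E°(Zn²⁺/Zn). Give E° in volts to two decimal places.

-0.76 V

E°cell = (0.0592/n)·log K = (0.0592/2)(65.9) = +1.951 V.
Since Zn²⁺/Zn is the cathode and Na⁺/Na the anode, E°cell = E°(Zn²⁺/Zn) − E°(Na⁺/Na).
So E°(Zn²⁺/Zn) = E°cell + E°(Na⁺/Na) = +1.951 + (-2.71) = -0.76 V.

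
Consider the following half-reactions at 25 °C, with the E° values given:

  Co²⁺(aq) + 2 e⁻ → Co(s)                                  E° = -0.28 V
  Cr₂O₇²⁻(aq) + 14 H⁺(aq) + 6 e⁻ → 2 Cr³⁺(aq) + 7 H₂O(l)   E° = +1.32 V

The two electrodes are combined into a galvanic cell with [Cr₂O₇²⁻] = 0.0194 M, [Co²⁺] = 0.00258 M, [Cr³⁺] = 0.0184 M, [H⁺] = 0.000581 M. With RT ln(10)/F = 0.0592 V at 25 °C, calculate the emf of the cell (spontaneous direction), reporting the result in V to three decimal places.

+1.247 V

Cr₂O₇²⁻/Cr³⁺ is the cathode (higher E°), Co²⁺/Co the anode: E°cell = +1.32 − (-0.28) = +1.60 V, n = 6.
Overall: Cr₂O₇²⁻(aq) + 14 H⁺(aq) + 3 Co(s) → 2 Cr³⁺(aq) + 7 H₂O(l) + 3 Co²⁺(aq)
Q = [Cr³⁺]^2·[Co²⁺]^3 / ([Cr₂O₇²⁻]·[H⁺]^14); log Q = 35.778.
E = E° − (0.0592/n) log Q = +1.60 − (0.0592/6)(35.778) = +1.247 V.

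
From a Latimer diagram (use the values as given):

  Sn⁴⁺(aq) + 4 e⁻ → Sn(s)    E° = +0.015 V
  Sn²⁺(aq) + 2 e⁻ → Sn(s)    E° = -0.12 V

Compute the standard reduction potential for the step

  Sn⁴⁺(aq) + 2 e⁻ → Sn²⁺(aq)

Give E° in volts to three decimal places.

+0.150 V

Sequential free energies add, so n₃E°₃ = n₁E°₁ + n₂E°₂.
With n₃ = 4, and the known step contributing 2×(-0.12) V, the unknown satisfies 2·E° = 4×(+0.015) − 2×(-0.12) = +0.300.
E° = +0.300 / 2 = +0.150 V.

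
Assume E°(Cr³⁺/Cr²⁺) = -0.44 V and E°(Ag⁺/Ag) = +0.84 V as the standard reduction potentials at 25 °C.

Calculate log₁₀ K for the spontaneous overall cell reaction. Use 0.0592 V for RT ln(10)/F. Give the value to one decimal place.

21.6

Cathode: Ag⁺/Ag; anode: Cr³⁺/Cr²⁺. E°cell = +1.28 V, n = 1.
log K = nE°cell / 0.0592 = (1)(+1.28) / 0.0592 = 21.6.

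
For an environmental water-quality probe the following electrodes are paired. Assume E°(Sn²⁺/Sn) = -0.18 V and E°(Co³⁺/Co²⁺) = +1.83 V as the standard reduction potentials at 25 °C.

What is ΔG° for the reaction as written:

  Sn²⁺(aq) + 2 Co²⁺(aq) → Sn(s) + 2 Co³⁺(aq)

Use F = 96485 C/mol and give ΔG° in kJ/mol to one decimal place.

+387.9 kJ/mol

As written, Sn²⁺/Sn is reduced (cathode) and Co³⁺/Co²⁺ is oxidised (anode), so E°cell = (-0.18) − (+1.83) = -2.01 V.
Balancing electrons gives n = 2.
ΔG° = −nFE° = −(2)(96485)(-2.01) = 387,870 J = +387.9 kJ/mol.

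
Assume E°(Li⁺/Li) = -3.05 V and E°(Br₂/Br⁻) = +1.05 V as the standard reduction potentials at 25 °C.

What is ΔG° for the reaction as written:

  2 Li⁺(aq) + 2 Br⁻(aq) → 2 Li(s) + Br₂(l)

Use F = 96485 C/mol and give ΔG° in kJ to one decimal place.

As written, Li⁺/Li is reduced (cathode) and Br₂/Br⁻ is oxidised (anode), so E°cell = (-3.05) − (+1.05) = -4.10 V.
Balancing electrons gives n = 2.
ΔG° = −nFE° = −(2)(96485)(-4.10) = 791,177 J = +791.2 kJ.

+791.2 kJ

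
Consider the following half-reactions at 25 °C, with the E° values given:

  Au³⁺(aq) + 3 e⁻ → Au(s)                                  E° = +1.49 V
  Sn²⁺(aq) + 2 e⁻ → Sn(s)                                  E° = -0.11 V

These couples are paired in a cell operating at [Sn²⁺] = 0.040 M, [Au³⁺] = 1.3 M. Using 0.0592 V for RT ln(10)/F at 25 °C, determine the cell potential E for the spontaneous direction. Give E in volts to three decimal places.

Au³⁺/Au is the cathode (higher E°), Sn²⁺/Sn the anode: E°cell = +1.49 − (-0.11) = +1.60 V, n = 6.
Overall: 2 Au³⁺(aq) + 3 Sn(s) → 2 Au(s) + 3 Sn²⁺(aq)
Q = [Sn²⁺]^3 / ([Au³⁺]^2); log Q = -4.422.
E = E° − (0.0592/n) log Q = +1.60 − (0.0592/6)(-4.422) = +1.644 V.

+1.644 V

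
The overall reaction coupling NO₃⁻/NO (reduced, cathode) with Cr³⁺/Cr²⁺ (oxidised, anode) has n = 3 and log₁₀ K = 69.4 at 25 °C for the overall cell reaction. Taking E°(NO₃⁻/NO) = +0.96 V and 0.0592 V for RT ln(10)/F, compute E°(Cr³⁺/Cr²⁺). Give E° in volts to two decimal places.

-0.41 V

E°cell = (0.0592/n)·log K = (0.0592/3)(69.4) = +1.369 V.
Since NO₃⁻/NO is the cathode and Cr³⁺/Cr²⁺ the anode, E°cell = E°(NO₃⁻/NO) − E°(Cr³⁺/Cr²⁺).
So E°(Cr³⁺/Cr²⁺) = E°(NO₃⁻/NO) − E°cell = (+0.96) − (+1.369) = -0.41 V.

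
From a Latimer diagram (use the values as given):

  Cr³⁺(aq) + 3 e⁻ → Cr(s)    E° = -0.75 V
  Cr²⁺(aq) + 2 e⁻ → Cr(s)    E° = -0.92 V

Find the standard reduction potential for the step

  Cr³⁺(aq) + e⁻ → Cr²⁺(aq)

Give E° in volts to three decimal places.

-0.410 V

Sequential free energies add, so n₃E°₃ = n₁E°₁ + n₂E°₂.
With n₃ = 3, and the known step contributing 2×(-0.92) V, the unknown satisfies 1·E° = 3×(-0.75) − 2×(-0.92) = -0.410.
E° = -0.410 / 1 = -0.410 V.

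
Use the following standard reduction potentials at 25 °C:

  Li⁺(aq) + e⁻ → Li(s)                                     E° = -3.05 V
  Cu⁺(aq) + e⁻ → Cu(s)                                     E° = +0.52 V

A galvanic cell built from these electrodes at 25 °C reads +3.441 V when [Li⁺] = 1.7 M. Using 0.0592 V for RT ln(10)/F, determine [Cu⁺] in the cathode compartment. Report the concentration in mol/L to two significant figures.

Cu⁺/Cu is the cathode, Li⁺/Li the anode: E°cell = +3.57 V, n = 1.
Overall reaction: Cu⁺(aq) + Li(s) → Cu(s) + Li⁺(aq); Q = [Li⁺]^1/[Cu⁺]^1.
From E = E° − (0.0592/n) log Q: log Q = (E° − E)·n/0.0592 = (+3.57 − (+3.441))·1/0.0592 = 2.1791.
So 1·log[Cu⁺] = 1·log(1.7) − log Q = 0.2304 − (2.1791) = -1.9487; [Cu⁺] = 10^(-1.9487) ≈ 0.011 M.

0.011 M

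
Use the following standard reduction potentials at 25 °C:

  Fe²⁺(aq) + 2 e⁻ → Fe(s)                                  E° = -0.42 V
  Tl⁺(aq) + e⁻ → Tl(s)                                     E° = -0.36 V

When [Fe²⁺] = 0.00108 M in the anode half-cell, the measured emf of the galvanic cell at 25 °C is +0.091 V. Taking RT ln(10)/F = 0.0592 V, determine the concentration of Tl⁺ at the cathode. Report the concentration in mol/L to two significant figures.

Tl⁺/Tl is the cathode, Fe²⁺/Fe the anode: E°cell = +0.06 V, n = 2.
Overall reaction: 2 Tl⁺(aq) + Fe(s) → 2 Tl(s) + Fe²⁺(aq); Q = [Fe²⁺]^1/[Tl⁺]^2.
From E = E° − (0.0592/n) log Q: log Q = (E° − E)·n/0.0592 = (+0.06 − (+0.091))·2/0.0592 = -1.0473.
So 2·log[Tl⁺] = 1·log(0.00108) − log Q = -2.9666 − (-1.0473) = -1.9193; log[Tl⁺] = -1.9193 / 2 = -0.9597; [Tl⁺] = 10^(-0.9597) ≈ 0.11 M.

0.11 M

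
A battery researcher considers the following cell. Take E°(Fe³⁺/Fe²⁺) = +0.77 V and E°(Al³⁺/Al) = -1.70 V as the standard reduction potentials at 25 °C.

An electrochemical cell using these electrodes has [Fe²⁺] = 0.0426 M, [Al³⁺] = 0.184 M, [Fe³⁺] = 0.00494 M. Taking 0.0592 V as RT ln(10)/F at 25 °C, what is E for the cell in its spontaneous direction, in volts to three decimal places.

+2.429 V

Fe³⁺/Fe²⁺ is the cathode (higher E°), Al³⁺/Al the anode: E°cell = +0.77 − (-1.70) = +2.47 V, n = 3.
Overall: 3 Fe³⁺(aq) + Al(s) → 3 Fe²⁺(aq) + Al³⁺(aq)
Q = [Fe²⁺]^3·[Al³⁺] / ([Fe³⁺]^3); log Q = 2.072.
E = E° − (0.0592/n) log Q = +2.47 − (0.0592/3)(2.072) = +2.429 V.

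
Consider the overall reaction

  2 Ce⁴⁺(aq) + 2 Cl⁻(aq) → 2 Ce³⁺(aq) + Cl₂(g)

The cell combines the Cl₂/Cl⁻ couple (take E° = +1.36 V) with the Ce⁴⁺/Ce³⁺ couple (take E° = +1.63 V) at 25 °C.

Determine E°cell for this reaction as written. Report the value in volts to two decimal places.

The Ce⁴⁺/Ce³⁺ couple has the higher reduction potential, so it is the cathode; Cl₂/Cl⁻ is oxidised at the anode.
E°cell = E°(cathode) − E°(anode) = (+1.63) − (+1.36) = +0.27 V.
Since E°cell > 0, the reaction is spontaneous under standard conditions.

+0.27 V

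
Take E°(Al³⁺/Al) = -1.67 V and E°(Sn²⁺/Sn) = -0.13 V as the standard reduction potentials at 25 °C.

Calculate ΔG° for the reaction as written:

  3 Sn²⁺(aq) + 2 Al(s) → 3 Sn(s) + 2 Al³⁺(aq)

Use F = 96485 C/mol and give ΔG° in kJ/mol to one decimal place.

As written, Sn²⁺/Sn is reduced (cathode) and Al³⁺/Al is oxidised (anode), so E°cell = (-0.13) − (-1.67) = +1.54 V.
Balancing electrons gives n = 6.
ΔG° = −nFE° = −(6)(96485)(+1.54) = -891,521 J = -891.5 kJ/mol.

-891.5 kJ/mol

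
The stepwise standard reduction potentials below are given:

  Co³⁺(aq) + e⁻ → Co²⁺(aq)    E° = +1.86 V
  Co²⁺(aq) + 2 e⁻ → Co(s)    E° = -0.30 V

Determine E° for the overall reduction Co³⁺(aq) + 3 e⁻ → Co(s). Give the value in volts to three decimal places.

Since ΔG° = −nFE° is additive over sequential reductions, n₃E°₃ = n₁E°₁ + n₂E°₂.
E°₃ = (1×+1.86 + 2×-0.30) / 3 = (+1.260) / 3 = +0.420 V.

+0.420 V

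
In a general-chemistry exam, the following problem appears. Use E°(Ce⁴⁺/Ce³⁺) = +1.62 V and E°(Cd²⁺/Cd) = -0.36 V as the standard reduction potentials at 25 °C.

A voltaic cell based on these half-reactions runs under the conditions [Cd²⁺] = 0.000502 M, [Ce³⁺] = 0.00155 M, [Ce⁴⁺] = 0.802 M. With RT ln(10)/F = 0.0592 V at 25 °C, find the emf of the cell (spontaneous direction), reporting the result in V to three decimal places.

+2.238 V

Ce⁴⁺/Ce³⁺ is the cathode (higher E°), Cd²⁺/Cd the anode: E°cell = +1.62 − (-0.36) = +1.98 V, n = 2.
Overall: 2 Ce⁴⁺(aq) + Cd(s) → 2 Ce³⁺(aq) + Cd²⁺(aq)
Q = [Ce³⁺]^2·[Cd²⁺] / ([Ce⁴⁺]^2); log Q = -8.727.
E = E° − (0.0592/n) log Q = +1.98 − (0.0592/2)(-8.727) = +2.238 V.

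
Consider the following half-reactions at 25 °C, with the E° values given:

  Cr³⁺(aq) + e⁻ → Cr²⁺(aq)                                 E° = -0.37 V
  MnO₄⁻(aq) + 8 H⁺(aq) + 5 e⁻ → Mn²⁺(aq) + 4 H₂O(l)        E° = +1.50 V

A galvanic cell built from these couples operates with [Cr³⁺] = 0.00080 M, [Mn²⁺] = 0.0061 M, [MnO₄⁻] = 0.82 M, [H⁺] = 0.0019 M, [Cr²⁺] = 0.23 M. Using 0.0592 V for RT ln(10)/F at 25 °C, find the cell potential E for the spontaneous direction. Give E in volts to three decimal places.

MnO₄⁻/Mn²⁺ is the cathode (higher E°), Cr³⁺/Cr²⁺ the anode: E°cell = +1.50 − (-0.37) = +1.87 V, n = 5.
Overall: MnO₄⁻(aq) + 8 H⁺(aq) + 5 Cr²⁺(aq) → Mn²⁺(aq) + 4 H₂O(l) + 5 Cr³⁺(aq)
Q = [Mn²⁺]·[Cr³⁺]^5 / ([MnO₄⁻]·[H⁺]^8·[Cr²⁺]^5); log Q = 7.348.
E = E° − (0.0592/n) log Q = +1.87 − (0.0592/5)(7.348) = +1.783 V.

+1.783 V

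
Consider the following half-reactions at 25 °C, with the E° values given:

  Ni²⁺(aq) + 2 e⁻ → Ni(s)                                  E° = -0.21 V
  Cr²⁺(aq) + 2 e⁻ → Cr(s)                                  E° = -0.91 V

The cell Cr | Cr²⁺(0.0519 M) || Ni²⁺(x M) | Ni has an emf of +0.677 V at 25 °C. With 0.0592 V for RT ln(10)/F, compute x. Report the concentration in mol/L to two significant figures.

0.0087 M

Ni²⁺/Ni is the cathode, Cr²⁺/Cr the anode: E°cell = +0.70 V, n = 2.
Overall reaction: Ni²⁺(aq) + Cr(s) → Ni(s) + Cr²⁺(aq); Q = [Cr²⁺]^1/[Ni²⁺]^1.
From E = E° − (0.0592/n) log Q: log Q = (E° − E)·n/0.0592 = (+0.70 − (+0.677))·2/0.0592 = 0.7770.
So 1·log[Ni²⁺] = 1·log(0.0519) − log Q = -1.2848 − (0.7770) = -2.0618; [Ni²⁺] = 10^(-2.0618) ≈ 0.0087 M.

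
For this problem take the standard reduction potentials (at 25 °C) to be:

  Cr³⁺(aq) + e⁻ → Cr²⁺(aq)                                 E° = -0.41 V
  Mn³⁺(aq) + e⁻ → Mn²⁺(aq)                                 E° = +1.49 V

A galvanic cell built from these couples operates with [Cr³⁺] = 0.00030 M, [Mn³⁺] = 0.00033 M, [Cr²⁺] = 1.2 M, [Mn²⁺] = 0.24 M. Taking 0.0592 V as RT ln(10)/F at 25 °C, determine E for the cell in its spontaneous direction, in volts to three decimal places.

Mn³⁺/Mn²⁺ is the cathode (higher E°), Cr³⁺/Cr²⁺ the anode: E°cell = +1.49 − (-0.41) = +1.90 V, n = 1.
Overall: Mn³⁺(aq) + Cr²⁺(aq) → Mn²⁺(aq) + Cr³⁺(aq)
Q = [Mn²⁺]·[Cr³⁺] / ([Mn³⁺]·[Cr²⁺]); log Q = -0.740.
E = E° − (0.0592/n) log Q = +1.90 − (0.0592/1)(-0.740) = +1.944 V.

+1.944 V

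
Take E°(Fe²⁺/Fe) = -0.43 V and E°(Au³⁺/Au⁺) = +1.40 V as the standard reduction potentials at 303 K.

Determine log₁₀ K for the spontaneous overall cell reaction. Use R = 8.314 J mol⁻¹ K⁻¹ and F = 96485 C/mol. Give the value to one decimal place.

60.9

Cathode: Au³⁺/Au⁺; anode: Fe²⁺/Fe. E°cell = (+1.40) − (-0.43) = +1.83 V, with n = 2.
ΔG° = −nFE° = −RT ln K, so ln K = nFE°/(RT) = (2)(96485)(+1.83) / ((8.314)(303)) = 140.181.
log₁₀ K = 140.181 / ln 10 = 60.9.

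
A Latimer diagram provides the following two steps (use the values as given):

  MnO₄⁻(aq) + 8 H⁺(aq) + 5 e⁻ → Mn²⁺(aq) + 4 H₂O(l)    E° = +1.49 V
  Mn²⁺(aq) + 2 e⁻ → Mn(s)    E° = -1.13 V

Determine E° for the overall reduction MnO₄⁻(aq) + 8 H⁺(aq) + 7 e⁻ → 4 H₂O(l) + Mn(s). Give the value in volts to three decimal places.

Adding the free-energy changes (−nFE°) of the two steps gives −n₃FE°₃ = −n₁FE°₁ − n₂FE°₂.
E°₃ = (5×+1.49 + 2×-1.13) / 7 = (+5.190) / 7 = +0.741 V.
E° values themselves are not directly additive — weighting by electron count is essential.

+0.741 V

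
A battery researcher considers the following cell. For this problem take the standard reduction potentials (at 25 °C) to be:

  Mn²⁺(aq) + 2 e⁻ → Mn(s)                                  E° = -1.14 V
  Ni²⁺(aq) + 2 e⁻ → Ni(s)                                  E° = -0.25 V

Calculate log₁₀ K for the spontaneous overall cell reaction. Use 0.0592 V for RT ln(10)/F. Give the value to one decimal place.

30.1

Cathode: Ni²⁺/Ni; anode: Mn²⁺/Mn. E°cell = +0.89 V, n = 2.
log K = nE°cell / 0.0592 = (2)(+0.89) / 0.0592 = 30.1.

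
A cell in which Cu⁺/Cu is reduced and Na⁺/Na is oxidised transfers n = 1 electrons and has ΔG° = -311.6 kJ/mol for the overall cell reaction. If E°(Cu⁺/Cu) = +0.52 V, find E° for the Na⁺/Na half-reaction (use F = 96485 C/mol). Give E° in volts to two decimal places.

-2.71 V

E°cell = −ΔG°/(nF) = −(-311.6×10³)/((1)(96485)) = +3.230 V.
Since Cu⁺/Cu is the cathode and Na⁺/Na the anode, E°cell = E°(Cu⁺/Cu) − E°(Na⁺/Na).
So E°(Na⁺/Na) = E°(Cu⁺/Cu) − E°cell = (+0.52) − (+3.230) = -2.71 V.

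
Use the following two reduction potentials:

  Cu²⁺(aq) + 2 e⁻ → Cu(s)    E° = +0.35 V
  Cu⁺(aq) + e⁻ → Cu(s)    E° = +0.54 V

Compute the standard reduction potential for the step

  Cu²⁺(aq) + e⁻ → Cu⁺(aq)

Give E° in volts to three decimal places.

+0.160 V

Sequential free energies add, so n₃E°₃ = n₁E°₁ + n₂E°₂.
With n₃ = 2, and the known step contributing 1×(+0.54) V, the unknown satisfies 1·E° = 2×(+0.35) − 1×(+0.54) = +0.160.
E° = +0.160 / 1 = +0.160 V.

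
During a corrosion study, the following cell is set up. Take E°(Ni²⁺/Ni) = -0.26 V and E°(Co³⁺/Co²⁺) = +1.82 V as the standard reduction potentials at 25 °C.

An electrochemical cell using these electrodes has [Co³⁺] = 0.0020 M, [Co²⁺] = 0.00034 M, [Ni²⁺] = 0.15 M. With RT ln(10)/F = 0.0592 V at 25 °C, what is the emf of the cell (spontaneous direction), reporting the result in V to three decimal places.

+2.150 V

Co³⁺/Co²⁺ is the cathode (higher E°), Ni²⁺/Ni the anode: E°cell = +1.82 − (-0.26) = +2.08 V, n = 2.
Overall: 2 Co³⁺(aq) + Ni(s) → 2 Co²⁺(aq) + Ni²⁺(aq)
Q = [Co²⁺]^2·[Ni²⁺] / ([Co³⁺]^2); log Q = -2.363.
E = E° − (0.0592/n) log Q = +2.08 − (0.0592/2)(-2.363) = +2.150 V.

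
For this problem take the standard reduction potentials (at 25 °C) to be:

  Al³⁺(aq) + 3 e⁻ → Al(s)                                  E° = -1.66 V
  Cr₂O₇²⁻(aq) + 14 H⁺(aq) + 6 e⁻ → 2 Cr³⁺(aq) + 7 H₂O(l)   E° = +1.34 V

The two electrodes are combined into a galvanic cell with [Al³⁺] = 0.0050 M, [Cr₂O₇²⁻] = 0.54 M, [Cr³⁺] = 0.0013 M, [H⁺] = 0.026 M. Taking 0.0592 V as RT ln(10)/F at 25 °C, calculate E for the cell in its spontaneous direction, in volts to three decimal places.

Cr₂O₇²⁻/Cr³⁺ is the cathode (higher E°), Al³⁺/Al the anode: E°cell = +1.34 − (-1.66) = +3.00 V, n = 6.
Overall: Cr₂O₇²⁻(aq) + 14 H⁺(aq) + 2 Al(s) → 2 Cr³⁺(aq) + 7 H₂O(l) + 2 Al³⁺(aq)
Q = [Cr³⁺]^2·[Al³⁺]^2 / ([Cr₂O₇²⁻]·[H⁺]^14); log Q = 12.084.
E = E° − (0.0592/n) log Q = +3.00 − (0.0592/6)(12.084) = +2.881 V.

+2.881 V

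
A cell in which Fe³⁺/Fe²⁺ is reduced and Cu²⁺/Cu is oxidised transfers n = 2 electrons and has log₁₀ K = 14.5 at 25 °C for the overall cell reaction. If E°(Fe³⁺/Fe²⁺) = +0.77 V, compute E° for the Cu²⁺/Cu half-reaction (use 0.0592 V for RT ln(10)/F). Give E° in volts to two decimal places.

E°cell = (0.0592/n)·log K = (0.0592/2)(14.5) = +0.429 V.
Since Fe³⁺/Fe²⁺ is the cathode and Cu²⁺/Cu the anode, E°cell = E°(Fe³⁺/Fe²⁺) − E°(Cu²⁺/Cu).
So E°(Cu²⁺/Cu) = E°(Fe³⁺/Fe²⁺) − E°cell = (+0.77) − (+0.429) = +0.34 V.

+0.34 V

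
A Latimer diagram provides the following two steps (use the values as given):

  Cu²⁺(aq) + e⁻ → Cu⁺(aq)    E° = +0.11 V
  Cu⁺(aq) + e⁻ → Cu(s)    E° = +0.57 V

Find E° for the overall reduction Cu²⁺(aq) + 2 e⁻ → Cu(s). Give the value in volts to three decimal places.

Adding the free-energy changes (−nFE°) of the two steps gives −n₃FE°₃ = −n₁FE°₁ − n₂FE°₂.
E°₃ = (1×+0.11 + 1×+0.57) / 2 = (+0.680) / 2 = +0.340 V.

+0.340 V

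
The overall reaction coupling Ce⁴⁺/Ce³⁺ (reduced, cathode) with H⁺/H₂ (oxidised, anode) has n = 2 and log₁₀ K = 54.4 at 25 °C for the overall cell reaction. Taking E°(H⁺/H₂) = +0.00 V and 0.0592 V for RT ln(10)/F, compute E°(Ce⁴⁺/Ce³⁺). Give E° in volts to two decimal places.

E°cell = (0.0592/n)·log K = (0.0592/2)(54.4) = +1.610 V.
Since Ce⁴⁺/Ce³⁺ is the cathode and H⁺/H₂ the anode, E°cell = E°(Ce⁴⁺/Ce³⁺) − E°(H⁺/H₂).
So E°(Ce⁴⁺/Ce³⁺) = E°cell + E°(H⁺/H₂) = +1.610 + (+0.00) = +1.61 V.

+1.61 V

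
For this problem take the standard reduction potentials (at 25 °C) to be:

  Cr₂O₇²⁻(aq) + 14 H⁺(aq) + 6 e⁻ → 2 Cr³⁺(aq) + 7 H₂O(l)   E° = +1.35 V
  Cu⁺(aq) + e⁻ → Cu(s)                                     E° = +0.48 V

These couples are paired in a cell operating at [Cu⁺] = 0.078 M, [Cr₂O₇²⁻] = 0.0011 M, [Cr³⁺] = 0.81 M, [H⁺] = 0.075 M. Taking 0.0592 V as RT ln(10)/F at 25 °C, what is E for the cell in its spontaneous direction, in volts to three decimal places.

Cr₂O₇²⁻/Cr³⁺ is the cathode (higher E°), Cu⁺/Cu the anode: E°cell = +1.35 − (+0.48) = +0.87 V, n = 6.
Overall: Cr₂O₇²⁻(aq) + 14 H⁺(aq) + 6 Cu(s) → 2 Cr³⁺(aq) + 7 H₂O(l) + 6 Cu⁺(aq)
Q = [Cr³⁺]^2·[Cu⁺]^6 / ([Cr₂O₇²⁻]·[H⁺]^14); log Q = 11.877.
E = E° − (0.0592/n) log Q = +0.87 − (0.0592/6)(11.877) = +0.753 V.

+0.753 V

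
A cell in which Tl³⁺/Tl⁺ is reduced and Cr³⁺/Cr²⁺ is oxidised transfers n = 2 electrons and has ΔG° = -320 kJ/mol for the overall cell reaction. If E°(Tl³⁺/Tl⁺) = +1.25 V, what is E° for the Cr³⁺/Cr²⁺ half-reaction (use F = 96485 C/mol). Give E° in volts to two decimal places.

E°cell = −ΔG°/(nF) = −(-320×10³)/((2)(96485)) = +1.658 V.
Since Tl³⁺/Tl⁺ is the cathode and Cr³⁺/Cr²⁺ the anode, E°cell = E°(Tl³⁺/Tl⁺) − E°(Cr³⁺/Cr²⁺).
So E°(Cr³⁺/Cr²⁺) = E°(Tl³⁺/Tl⁺) − E°cell = (+1.25) − (+1.658) = -0.41 V.

-0.41 V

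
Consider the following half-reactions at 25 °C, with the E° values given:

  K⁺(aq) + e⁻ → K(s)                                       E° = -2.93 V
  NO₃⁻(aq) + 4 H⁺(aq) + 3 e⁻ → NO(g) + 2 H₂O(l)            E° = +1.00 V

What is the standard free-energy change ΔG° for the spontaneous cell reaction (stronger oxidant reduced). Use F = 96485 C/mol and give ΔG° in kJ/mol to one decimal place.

-1137.6 kJ/mol

NO₃⁻/NO (E° = +1.00 V) is the cathode; K⁺/K (E° = -2.93 V) is the anode, so E°cell = +3.93 V.
Balancing electrons gives n = 3 (lcm of 3 and 1).
ΔG° = −nFE° = −(3)(96485)(+3.93) = -1,137,558 J = -1137.6 kJ/mol.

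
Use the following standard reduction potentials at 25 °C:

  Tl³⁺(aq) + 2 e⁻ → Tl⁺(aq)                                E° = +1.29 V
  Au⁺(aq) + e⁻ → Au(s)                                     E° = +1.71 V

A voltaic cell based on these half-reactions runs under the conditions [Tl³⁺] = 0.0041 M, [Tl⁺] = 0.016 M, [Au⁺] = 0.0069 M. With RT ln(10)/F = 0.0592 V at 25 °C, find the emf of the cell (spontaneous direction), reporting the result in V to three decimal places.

+0.310 V

Au⁺/Au is the cathode (higher E°), Tl³⁺/Tl⁺ the anode: E°cell = +1.71 − (+1.29) = +0.42 V, n = 2.
Overall: 2 Au⁺(aq) + Tl⁺(aq) → 2 Au(s) + Tl³⁺(aq)
Q = [Tl³⁺] / ([Au⁺]^2·[Tl⁺]); log Q = 3.731.
E = E° − (0.0592/n) log Q = +0.42 − (0.0592/2)(3.731) = +0.310 V.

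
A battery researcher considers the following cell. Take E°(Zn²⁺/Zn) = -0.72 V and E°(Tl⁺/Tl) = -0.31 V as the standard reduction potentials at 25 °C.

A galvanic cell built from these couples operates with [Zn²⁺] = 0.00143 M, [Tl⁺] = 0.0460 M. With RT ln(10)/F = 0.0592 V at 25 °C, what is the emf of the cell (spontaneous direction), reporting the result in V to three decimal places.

+0.415 V

Tl⁺/Tl is the cathode (higher E°), Zn²⁺/Zn the anode: E°cell = -0.31 − (-0.72) = +0.41 V, n = 2.
Overall: 2 Tl⁺(aq) + Zn(s) → 2 Tl(s) + Zn²⁺(aq)
Q = [Zn²⁺] / ([Tl⁺]^2); log Q = -0.170.
E = E° − (0.0592/n) log Q = +0.41 − (0.0592/2)(-0.170) = +0.415 V.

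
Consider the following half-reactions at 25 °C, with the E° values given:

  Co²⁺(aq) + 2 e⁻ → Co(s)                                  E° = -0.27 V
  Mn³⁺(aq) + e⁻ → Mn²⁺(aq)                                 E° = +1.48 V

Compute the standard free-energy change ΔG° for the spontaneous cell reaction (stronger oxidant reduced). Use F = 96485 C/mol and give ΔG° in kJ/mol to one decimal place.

-337.7 kJ/mol

Mn³⁺/Mn²⁺ (E° = +1.48 V) is the cathode; Co²⁺/Co (E° = -0.27 V) is the anode, so E°cell = +1.75 V.
Balancing electrons gives n = 2 (lcm of 1 and 2).
ΔG° = −nFE° = −(2)(96485)(+1.75) = -337,698 J = -337.7 kJ/mol.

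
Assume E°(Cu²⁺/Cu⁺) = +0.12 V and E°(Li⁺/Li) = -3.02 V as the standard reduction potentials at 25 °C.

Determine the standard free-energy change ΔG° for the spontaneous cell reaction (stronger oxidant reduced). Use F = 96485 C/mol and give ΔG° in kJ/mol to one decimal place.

-303.0 kJ/mol

Cu²⁺/Cu⁺ (E° = +0.12 V) is the cathode; Li⁺/Li (E° = -3.02 V) is the anode, so E°cell = +3.14 V.
Balancing electrons gives n = 1 (lcm of 1 and 1).
ΔG° = −nFE° = −(1)(96485)(+3.14) = -302,963 J = -303.0 kJ/mol.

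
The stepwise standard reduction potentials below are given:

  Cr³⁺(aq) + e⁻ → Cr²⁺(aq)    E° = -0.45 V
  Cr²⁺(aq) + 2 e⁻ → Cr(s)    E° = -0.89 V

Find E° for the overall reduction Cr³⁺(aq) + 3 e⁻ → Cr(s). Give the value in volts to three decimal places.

-0.743 V

Standard free energies of sequential steps add: ΔG°₃ = ΔG°₁ + ΔG°₂, so n₃E°₃ = n₁E°₁ + n₂E°₂.
E°₃ = (1×-0.45 + 2×-0.89) / 3 = (-2.230) / 3 = -0.743 V.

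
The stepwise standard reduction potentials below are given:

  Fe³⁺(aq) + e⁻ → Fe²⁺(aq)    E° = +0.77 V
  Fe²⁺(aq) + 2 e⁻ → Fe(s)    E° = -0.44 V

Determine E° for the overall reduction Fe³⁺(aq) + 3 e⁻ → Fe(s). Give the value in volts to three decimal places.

-0.037 V

Since ΔG° = −nFE° is additive over sequential reductions, n₃E°₃ = n₁E°₁ + n₂E°₂.
E°₃ = (1×+0.77 + 2×-0.44) / 3 = (-0.110) / 3 = -0.037 V.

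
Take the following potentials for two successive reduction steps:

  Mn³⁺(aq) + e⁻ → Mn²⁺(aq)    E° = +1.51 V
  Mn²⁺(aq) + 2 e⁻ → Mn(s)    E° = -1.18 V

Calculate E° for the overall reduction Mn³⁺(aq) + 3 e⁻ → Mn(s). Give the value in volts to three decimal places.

Standard free energies of sequential steps add: ΔG°₃ = ΔG°₁ + ΔG°₂, so n₃E°₃ = n₁E°₁ + n₂E°₂.
E°₃ = (1×+1.51 + 2×-1.18) / 3 = (-0.850) / 3 = -0.283 V.
E° values themselves are not directly additive — weighting by electron count is essential.

-0.283 V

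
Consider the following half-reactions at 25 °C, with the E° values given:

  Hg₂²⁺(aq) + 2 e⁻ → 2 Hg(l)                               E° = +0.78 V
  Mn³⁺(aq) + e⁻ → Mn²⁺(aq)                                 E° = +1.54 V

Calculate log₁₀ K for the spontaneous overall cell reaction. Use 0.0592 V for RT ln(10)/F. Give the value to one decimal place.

25.7

Cathode: Mn³⁺/Mn²⁺; anode: Hg₂²⁺/Hg. E°cell = +0.76 V, n = 2.
log K = nE°cell / 0.0592 = (2)(+0.76) / 0.0592 = 25.7.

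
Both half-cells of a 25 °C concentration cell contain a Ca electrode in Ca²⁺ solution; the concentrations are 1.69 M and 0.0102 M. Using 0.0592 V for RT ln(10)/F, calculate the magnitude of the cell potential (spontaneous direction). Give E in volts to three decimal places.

For a concentration cell E°cell = 0. The 1.69 M side is the cathode (reduction is favoured where [Ca²⁺] is higher).
With n = 2, E = −(0.0592/2) log([Ca²⁺]ₐₙ/[Ca²⁺]꜀ₐₜ) = −(0.0592/2) log(0.0102/1.69) = −(0.0592/2)(-2.219) = +0.066 V.

+0.066 V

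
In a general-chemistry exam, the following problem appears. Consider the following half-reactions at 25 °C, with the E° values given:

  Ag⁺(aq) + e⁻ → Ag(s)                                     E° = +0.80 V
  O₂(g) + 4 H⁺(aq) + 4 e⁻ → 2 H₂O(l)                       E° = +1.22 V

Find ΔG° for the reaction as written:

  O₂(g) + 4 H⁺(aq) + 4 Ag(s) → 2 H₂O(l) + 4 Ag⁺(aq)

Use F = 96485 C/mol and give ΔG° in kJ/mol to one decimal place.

-162.1 kJ/mol

As written, O₂/H₂O is reduced (cathode) and Ag⁺/Ag is oxidised (anode), so E°cell = (+1.22) − (+0.80) = +0.42 V.
Balancing electrons gives n = 4.
ΔG° = −nFE° = −(4)(96485)(+0.42) = -162,095 J = -162.1 kJ/mol.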